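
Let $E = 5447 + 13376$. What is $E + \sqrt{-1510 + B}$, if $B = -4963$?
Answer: $18823 + i \sqrt{6473} \approx 18823.0 + 80.455 i$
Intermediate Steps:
$E = 18823$
$E + \sqrt{-1510 + B} = 18823 + \sqrt{-1510 - 4963} = 18823 + \sqrt{-6473} = 18823 + i \sqrt{6473}$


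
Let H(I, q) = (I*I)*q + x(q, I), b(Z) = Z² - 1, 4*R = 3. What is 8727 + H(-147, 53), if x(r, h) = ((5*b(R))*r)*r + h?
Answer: 18363397/16 ≈ 1.1477e+6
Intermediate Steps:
R = ¾ (R = (¼)*3 = ¾ ≈ 0.75000)
b(Z) = -1 + Z²
x(r, h) = h - 35*r²/16 (x(r, h) = ((5*(-1 + (¾)²))*r)*r + h = ((5*(-1 + 9/16))*r)*r + h = ((5*(-7/16))*r)*r + h = (-35*r/16)*r + h = -35*r²/16 + h = h - 35*r²/16)
H(I, q) = I - 35*q²/16 + q*I² (H(I, q) = (I*I)*q + (I - 35*q²/16) = I²*q + (I - 35*q²/16) = q*I² + (I - 35*q²/16) = I - 35*q²/16 + q*I²)
8727 + H(-147, 53) = 8727 + (-147 - 35/16*53² + 53*(-147)²) = 8727 + (-147 - 35/16*2809 + 53*21609) = 8727 + (-147 - 98315/16 + 1145277) = 8727 + 18223765/16 = 18363397/16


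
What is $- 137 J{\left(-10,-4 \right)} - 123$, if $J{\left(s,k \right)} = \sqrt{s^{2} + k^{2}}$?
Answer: $-123 - 274 \sqrt{29} \approx -1598.5$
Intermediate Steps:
$J{\left(s,k \right)} = \sqrt{k^{2} + s^{2}}$
$- 137 J{\left(-10,-4 \right)} - 123 = - 137 \sqrt{\left(-4\right)^{2} + \left(-10\right)^{2}} - 123 = - 137 \sqrt{16 + 100} - 123 = - 137 \sqrt{116} - 123 = - 137 \cdot 2 \sqrt{29} - 123 = - 274 \sqrt{29} - 123 = -123 - 274 \sqrt{29}$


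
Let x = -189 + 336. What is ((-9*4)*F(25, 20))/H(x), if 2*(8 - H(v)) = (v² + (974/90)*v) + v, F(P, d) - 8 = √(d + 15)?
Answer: 8640/349963 + 1080*√35/349963 ≈ 0.042946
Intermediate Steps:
x = 147
F(P, d) = 8 + √(15 + d) (F(P, d) = 8 + √(d + 15) = 8 + √(15 + d))
H(v) = 8 - 266*v/45 - v²/2 (H(v) = 8 - ((v² + (974/90)*v) + v)/2 = 8 - ((v² + (974*(1/90))*v) + v)/2 = 8 - ((v² + 487*v/45) + v)/2 = 8 - (v² + 532*v/45)/2 = 8 + (-266*v/45 - v²/2) = 8 - 266*v/45 - v²/2)
((-9*4)*F(25, 20))/H(x) = ((-9*4)*(8 + √(15 + 20)))/(8 - 266/45*147 - ½*147²) = (-36*(8 + √35))/(8 - 13034/15 - ½*21609) = (-288 - 36*√35)/(8 - 13034/15 - 21609/2) = (-288 - 36*√35)/(-349963/30) = (-288 - 36*√35)*(-30/349963) = 8640/349963 + 1080*√35/349963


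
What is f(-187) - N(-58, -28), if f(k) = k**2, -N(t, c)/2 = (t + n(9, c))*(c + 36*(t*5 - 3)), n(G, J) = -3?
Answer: 1325241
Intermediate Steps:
N(t, c) = -2*(-3 + t)*(-108 + c + 180*t) (N(t, c) = -2*(t - 3)*(c + 36*(t*5 - 3)) = -2*(-3 + t)*(c + 36*(5*t - 3)) = -2*(-3 + t)*(c + 36*(-3 + 5*t)) = -2*(-3 + t)*(c + (-108 + 180*t)) = -2*(-3 + t)*(-108 + c + 180*t))
f(-187) - N(-58, -28) = (-187)**2 - (-648 - 360*(-58)**2 + 6*(-28) + 1296*(-58) - 2*(-28)*(-58)) = 34969 - (-648 - 360*3364 - 168 - 75168 - 3248) = 34969 - (-648 - 1211040 - 168 - 75168 - 3248) = 34969 - 1*(-1290272) = 34969 + 1290272 = 1325241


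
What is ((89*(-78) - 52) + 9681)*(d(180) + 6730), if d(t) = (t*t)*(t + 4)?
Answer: 16036902710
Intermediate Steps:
d(t) = t²*(4 + t)
((89*(-78) - 52) + 9681)*(d(180) + 6730) = ((89*(-78) - 52) + 9681)*(180²*(4 + 180) + 6730) = ((-6942 - 52) + 9681)*(32400*184 + 6730) = (-6994 + 9681)*(5961600 + 6730) = 2687*5968330 = 16036902710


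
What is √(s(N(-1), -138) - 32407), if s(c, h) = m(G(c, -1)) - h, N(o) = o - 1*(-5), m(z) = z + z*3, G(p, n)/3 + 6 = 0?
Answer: I*√32341 ≈ 179.84*I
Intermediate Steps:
G(p, n) = -18 (G(p, n) = -18 + 3*0 = -18 + 0 = -18)
m(z) = 4*z (m(z) = z + 3*z = 4*z)
N(o) = 5 + o (N(o) = o + 5 = 5 + o)
s(c, h) = -72 - h (s(c, h) = 4*(-18) - h = -72 - h)
√(s(N(-1), -138) - 32407) = √((-72 - 1*(-138)) - 32407) = √((-72 + 138) - 32407) = √(66 - 32407) = √(-32341) = I*√32341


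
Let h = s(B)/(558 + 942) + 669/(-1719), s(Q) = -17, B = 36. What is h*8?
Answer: -76498/23875 ≈ -3.2041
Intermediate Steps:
h = -38249/95500 (h = -17/(558 + 942) + 669/(-1719) = -17/1500 + 669*(-1/1719) = -17*1/1500 - 223/573 = -17/1500 - 223/573 = -38249/95500 ≈ -0.40051)
h*8 = -38249/95500*8 = -76498/23875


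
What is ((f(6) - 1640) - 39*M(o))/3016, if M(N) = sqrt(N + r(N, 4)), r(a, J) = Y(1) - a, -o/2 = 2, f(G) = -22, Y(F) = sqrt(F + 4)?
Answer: -831/1508 - 3*5**(1/4)/232 ≈ -0.57040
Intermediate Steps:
Y(F) = sqrt(4 + F)
o = -4 (o = -2*2 = -4)
r(a, J) = sqrt(5) - a (r(a, J) = sqrt(4 + 1) - a = sqrt(5) - a)
M(N) = 5**(1/4) (M(N) = sqrt(N + (sqrt(5) - N)) = sqrt(sqrt(5)) = 5**(1/4))
((f(6) - 1640) - 39*M(o))/3016 = ((-22 - 1640) - 39*5**(1/4))/3016 = (-1662 - 39*5**(1/4))*(1/3016) = -831/1508 - 3*5**(1/4)/232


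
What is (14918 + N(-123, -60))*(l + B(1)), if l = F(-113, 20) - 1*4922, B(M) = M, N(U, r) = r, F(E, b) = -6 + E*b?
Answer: -106784446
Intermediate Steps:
l = -7188 (l = (-6 - 113*20) - 1*4922 = (-6 - 2260) - 4922 = -2266 - 4922 = -7188)
(14918 + N(-123, -60))*(l + B(1)) = (14918 - 60)*(-7188 + 1) = 14858*(-7187) = -106784446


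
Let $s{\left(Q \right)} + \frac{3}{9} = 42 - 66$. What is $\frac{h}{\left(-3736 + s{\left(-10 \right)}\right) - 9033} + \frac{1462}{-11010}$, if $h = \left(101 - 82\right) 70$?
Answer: $- \frac{263267}{1112010} \approx -0.23675$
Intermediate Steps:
$s{\left(Q \right)} = - \frac{73}{3}$ ($s{\left(Q \right)} = - \frac{1}{3} + \left(42 - 66\right) = - \frac{1}{3} - 24 = - \frac{73}{3}$)
$h = 1330$ ($h = 19 \cdot 70 = 1330$)
$\frac{h}{\left(-3736 + s{\left(-10 \right)}\right) - 9033} + \frac{1462}{-11010} = \frac{1330}{\left(-3736 - \frac{73}{3}\right) - 9033} + \frac{1462}{-11010} = \frac{1330}{- \frac{11281}{3} - 9033} + 1462 \left(- \frac{1}{11010}\right) = \frac{1330}{- \frac{38380}{3}} - \frac{731}{5505} = 1330 \left(- \frac{3}{38380}\right) - \frac{731}{5505} = - \frac{21}{202} - \frac{731}{5505} = - \frac{263267}{1112010}$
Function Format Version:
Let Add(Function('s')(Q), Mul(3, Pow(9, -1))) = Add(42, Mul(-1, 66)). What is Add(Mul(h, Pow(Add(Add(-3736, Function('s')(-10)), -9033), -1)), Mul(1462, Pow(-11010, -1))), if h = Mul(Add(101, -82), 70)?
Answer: Rational(-263267, 1112010) ≈ -0.23675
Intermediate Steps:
Function('s')(Q) = Rational(-73, 3) (Function('s')(Q) = Add(Rational(-1, 3), Add(42, Mul(-1, 66))) = Add(Rational(-1, 3), Add(42, -66)) = Add(Rational(-1, 3), -24) = Rational(-73, 3))
h = 1330 (h = Mul(19, 70) = 1330)
Add(Mul(h, Pow(Add(Add(-3736, Function('s')(-10)), -9033), -1)), Mul(1462, Pow(-11010, -1))) = Add(Mul(1330, Pow(Add(Add(-3736, Rational(-73, 3)), -9033), -1)), Mul(1462, Pow(-11010, -1))) = Add(Mul(1330, Pow(Add(Rational(-11281, 3), -9033), -1)), Mul(1462, Rational(-1, 11010))) = Add(Mul(1330, Pow(Rational(-38380, 3), -1)), Rational(-731, 5505)) = Add(Mul(1330, Rational(-3, 38380)), Rational(-731, 5505)) = Add(Rational(-21, 202), Rational(-731, 5505)) = Rational(-263267, 1112010)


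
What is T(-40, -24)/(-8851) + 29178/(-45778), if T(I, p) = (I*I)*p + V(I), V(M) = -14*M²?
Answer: 1262523961/202590539 ≈ 6.2319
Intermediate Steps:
T(I, p) = -14*I² + p*I² (T(I, p) = (I*I)*p - 14*I² = I²*p - 14*I² = p*I² - 14*I² = -14*I² + p*I²)
T(-40, -24)/(-8851) + 29178/(-45778) = ((-40)²*(-14 - 24))/(-8851) + 29178/(-45778) = (1600*(-38))*(-1/8851) + 29178*(-1/45778) = -60800*(-1/8851) - 14589/22889 = 60800/8851 - 14589/22889 = 1262523961/202590539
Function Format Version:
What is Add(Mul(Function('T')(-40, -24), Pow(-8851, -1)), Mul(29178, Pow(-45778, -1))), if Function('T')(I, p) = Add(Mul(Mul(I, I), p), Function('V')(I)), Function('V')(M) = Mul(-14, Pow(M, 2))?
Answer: Rational(1262523961, 202590539) ≈ 6.2319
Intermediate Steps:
Function('T')(I, p) = Add(Mul(-14, Pow(I, 2)), Mul(p, Pow(I, 2))) (Function('T')(I, p) = Add(Mul(Mul(I, I), p), Mul(-14, Pow(I, 2))) = Add(Mul(Pow(I, 2), p), Mul(-14, Pow(I, 2))) = Add(Mul(p, Pow(I, 2)), Mul(-14, Pow(I, 2))) = Add(Mul(-14, Pow(I, 2)), Mul(p, Pow(I, 2))))
Add(Mul(Function('T')(-40, -24), Pow(-8851, -1)), Mul(29178, Pow(-45778, -1))) = Add(Mul(Mul(Pow(-40, 2), Add(-14, -24)), Pow(-8851, -1)), Mul(29178, Pow(-45778, -1))) = Add(Mul(Mul(1600, -38), Rational(-1, 8851)), Mul(29178, Rational(-1, 45778))) = Add(Mul(-60800, Rational(-1, 8851)), Rational(-14589, 22889)) = Add(Rational(60800, 8851), Rational(-14589, 22889)) = Rational(1262523961, 202590539)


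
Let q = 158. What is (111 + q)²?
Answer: 72361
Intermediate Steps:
(111 + q)² = (111 + 158)² = 269² = 72361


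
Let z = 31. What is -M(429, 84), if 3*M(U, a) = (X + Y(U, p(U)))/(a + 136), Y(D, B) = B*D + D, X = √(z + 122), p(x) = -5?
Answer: 13/5 - √17/220 ≈ 2.5813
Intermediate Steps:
X = 3*√17 (X = √(31 + 122) = √153 = 3*√17 ≈ 12.369)
Y(D, B) = D + B*D
M(U, a) = (-4*U + 3*√17)/(3*(136 + a)) (M(U, a) = ((3*√17 + U*(1 - 5))/(a + 136))/3 = ((3*√17 + U*(-4))/(136 + a))/3 = ((3*√17 - 4*U)/(136 + a))/3 = ((-4*U + 3*√17)/(136 + a))/3 = (-4*U + 3*√17)/(3*(136 + a)))
-M(429, 84) = -(√17 - 4/3*429)/(136 + 84) = -(√17 - 572)/220 = -(-572 + √17)/220 = -(-13/5 + √17/220) = 13/5 - √17/220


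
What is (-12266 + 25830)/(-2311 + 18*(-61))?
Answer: -13564/3409 ≈ -3.9789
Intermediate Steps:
(-12266 + 25830)/(-2311 + 18*(-61)) = 13564/(-2311 - 1098) = 13564/(-3409) = 13564*(-1/3409) = -13564/3409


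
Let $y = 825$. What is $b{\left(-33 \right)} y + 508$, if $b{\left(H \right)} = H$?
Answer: $-26717$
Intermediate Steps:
$b{\left(-33 \right)} y + 508 = \left(-33\right) 825 + 508 = -27225 + 508 = -26717$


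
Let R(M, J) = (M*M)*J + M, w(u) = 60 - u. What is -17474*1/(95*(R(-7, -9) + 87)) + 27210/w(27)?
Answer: 311247864/377245 ≈ 825.05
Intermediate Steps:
R(M, J) = M + J*M² (R(M, J) = M²*J + M = J*M² + M = M + J*M²)
-17474*1/(95*(R(-7, -9) + 87)) + 27210/w(27) = -17474*1/(95*(-7*(1 - 9*(-7)) + 87)) + 27210/(60 - 1*27) = -17474*1/(95*(-7*(1 + 63) + 87)) + 27210/(60 - 27) = -17474*1/(95*(-7*64 + 87)) + 27210/33 = -17474*1/(95*(-448 + 87)) + 27210*(1/33) = -17474/(95*(-361)) + 9070/11 = -17474/(-34295) + 9070/11 = -17474*(-1/34295) + 9070/11 = 17474/34295 + 9070/11 = 311247864/377245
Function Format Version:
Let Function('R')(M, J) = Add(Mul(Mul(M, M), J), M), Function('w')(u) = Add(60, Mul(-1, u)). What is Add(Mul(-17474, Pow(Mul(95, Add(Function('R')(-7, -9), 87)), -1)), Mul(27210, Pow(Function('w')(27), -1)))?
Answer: Rational(311247864, 377245) ≈ 825.05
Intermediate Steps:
Function('R')(M, J) = Add(M, Mul(J, Pow(M, 2))) (Function('R')(M, J) = Add(Mul(Pow(M, 2), J), M) = Add(Mul(J, Pow(M, 2)), M) = Add(M, Mul(J, Pow(M, 2))))
Add(Mul(-17474, Pow(Mul(95, Add(Function('R')(-7, -9), 87)), -1)), Mul(27210, Pow(Function('w')(27), -1))) = Add(Mul(-17474, Pow(Mul(95, Add(Mul(-7, Add(1, Mul(-9, -7))), 87)), -1)), Mul(27210, Pow(Add(60, Mul(-1, 27)), -1))) = Add(Mul(-17474, Pow(Mul(95, Add(Mul(-7, Add(1, 63)), 87)), -1)), Mul(27210, Pow(Add(60, -27), -1))) = Add(Mul(-17474, Pow(Mul(95, Add(Mul(-7, 64), 87)), -1)), Mul(27210, Pow(33, -1))) = Add(Mul(-17474, Pow(Mul(95, Add(-448, 87)), -1)), Mul(27210, Rational(1, 33))) = Add(Mul(-17474, Pow(Mul(95, -361), -1)), Rational(9070, 11)) = Add(Mul(-17474, Pow(-34295, -1)), Rational(9070, 11)) = Add(Mul(-17474, Rational(-1, 34295)), Rational(9070, 11)) = Add(Rational(17474, 34295), Rational(9070, 11)) = Rational(311247864, 377245)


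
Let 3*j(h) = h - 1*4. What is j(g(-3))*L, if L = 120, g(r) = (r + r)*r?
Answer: 560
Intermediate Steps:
g(r) = 2*r² (g(r) = (2*r)*r = 2*r²)
j(h) = -4/3 + h/3 (j(h) = (h - 1*4)/3 = (h - 4)/3 = (-4 + h)/3 = -4/3 + h/3)
j(g(-3))*L = (-4/3 + (2*(-3)²)/3)*120 = (-4/3 + (2*9)/3)*120 = (-4/3 + (⅓)*18)*120 = (-4/3 + 6)*120 = (14/3)*120 = 560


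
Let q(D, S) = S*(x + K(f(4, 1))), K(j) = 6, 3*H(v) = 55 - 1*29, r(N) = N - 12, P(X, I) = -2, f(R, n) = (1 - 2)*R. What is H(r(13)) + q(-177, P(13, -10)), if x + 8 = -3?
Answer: 56/3 ≈ 18.667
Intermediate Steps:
f(R, n) = -R
x = -11 (x = -8 - 3 = -11)
r(N) = -12 + N
H(v) = 26/3 (H(v) = (55 - 1*29)/3 = (55 - 29)/3 = (⅓)*26 = 26/3)
q(D, S) = -5*S (q(D, S) = S*(-11 + 6) = S*(-5) = -5*S)
H(r(13)) + q(-177, P(13, -10)) = 26/3 - 5*(-2) = 26/3 + 10 = 56/3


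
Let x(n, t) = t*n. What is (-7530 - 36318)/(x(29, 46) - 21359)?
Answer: 4872/2225 ≈ 2.1897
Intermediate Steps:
x(n, t) = n*t
(-7530 - 36318)/(x(29, 46) - 21359) = (-7530 - 36318)/(29*46 - 21359) = -43848/(1334 - 21359) = -43848/(-20025) = -43848*(-1/20025) = 4872/2225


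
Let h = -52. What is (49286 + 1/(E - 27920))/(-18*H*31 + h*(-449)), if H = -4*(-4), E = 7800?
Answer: 991634319/290130400 ≈ 3.4179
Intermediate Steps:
H = 16
(49286 + 1/(E - 27920))/(-18*H*31 + h*(-449)) = (49286 + 1/(7800 - 27920))/(-18*16*31 - 52*(-449)) = (49286 + 1/(-20120))/(-288*31 + 23348) = (49286 - 1/20120)/(-8928 + 23348) = (991634319/20120)/14420 = (991634319/20120)*(1/14420) = 991634319/290130400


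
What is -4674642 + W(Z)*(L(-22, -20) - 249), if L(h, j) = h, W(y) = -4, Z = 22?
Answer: -4673558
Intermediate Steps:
-4674642 + W(Z)*(L(-22, -20) - 249) = -4674642 - 4*(-22 - 249) = -4674642 - 4*(-271) = -4674642 + 1084 = -4673558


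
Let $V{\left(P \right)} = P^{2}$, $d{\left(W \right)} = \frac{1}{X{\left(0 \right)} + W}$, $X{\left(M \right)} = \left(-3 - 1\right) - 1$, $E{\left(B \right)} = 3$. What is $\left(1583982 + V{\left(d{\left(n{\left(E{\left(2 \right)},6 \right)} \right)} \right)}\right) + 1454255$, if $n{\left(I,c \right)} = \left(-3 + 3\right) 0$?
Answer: $\frac{75955926}{25} \approx 3.0382 \cdot 10^{6}$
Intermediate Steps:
$X{\left(M \right)} = -5$ ($X{\left(M \right)} = -4 - 1 = -5$)
$n{\left(I,c \right)} = 0$ ($n{\left(I,c \right)} = 0 \cdot 0 = 0$)
$d{\left(W \right)} = \frac{1}{-5 + W}$
$\left(1583982 + V{\left(d{\left(n{\left(E{\left(2 \right)},6 \right)} \right)} \right)}\right) + 1454255 = \left(1583982 + \left(\frac{1}{-5 + 0}\right)^{2}\right) + 1454255 = \left(1583982 + \left(\frac{1}{-5}\right)^{2}\right) + 1454255 = \left(1583982 + \left(- \frac{1}{5}\right)^{2}\right) + 1454255 = \left(1583982 + \frac{1}{25}\right) + 1454255 = \frac{39599551}{25} + 1454255 = \frac{75955926}{25}$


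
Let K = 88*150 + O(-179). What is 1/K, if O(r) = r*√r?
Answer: 13200/179975339 + 179*I*√179/179975339 ≈ 7.3343e-5 + 1.3307e-5*I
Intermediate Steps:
O(r) = r^(3/2)
K = 13200 - 179*I*√179 (K = 88*150 + (-179)^(3/2) = 13200 - 179*I*√179 ≈ 13200.0 - 2394.9*I)
1/K = 1/(13200 - 179*I*√179)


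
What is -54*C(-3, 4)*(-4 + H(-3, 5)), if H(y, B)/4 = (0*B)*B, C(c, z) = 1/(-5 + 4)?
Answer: -216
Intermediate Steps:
C(c, z) = -1 (C(c, z) = 1/(-1) = -1)
H(y, B) = 0 (H(y, B) = 4*((0*B)*B) = 4*(0*B) = 4*0 = 0)
-54*C(-3, 4)*(-4 + H(-3, 5)) = -(-54)*(-4 + 0) = -(-54)*(-4) = -54*4 = -216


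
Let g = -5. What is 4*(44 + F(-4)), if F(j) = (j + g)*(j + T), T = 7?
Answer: 68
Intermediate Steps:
F(j) = (-5 + j)*(7 + j) (F(j) = (j - 5)*(j + 7) = (-5 + j)*(7 + j))
4*(44 + F(-4)) = 4*(44 + (-35 + (-4)**2 + 2*(-4))) = 4*(44 + (-35 + 16 - 8)) = 4*(44 - 27) = 4*17 = 68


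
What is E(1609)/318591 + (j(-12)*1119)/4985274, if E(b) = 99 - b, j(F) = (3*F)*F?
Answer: 3487658914/37815795927 ≈ 0.092228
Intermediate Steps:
j(F) = 3*F²
E(1609)/318591 + (j(-12)*1119)/4985274 = (99 - 1*1609)/318591 + ((3*(-12)²)*1119)/4985274 = (99 - 1609)*(1/318591) + ((3*144)*1119)*(1/4985274) = -1510*1/318591 + (432*1119)*(1/4985274) = -1510/318591 + 483408*(1/4985274) = -1510/318591 + 80568/830879 = 3487658914/37815795927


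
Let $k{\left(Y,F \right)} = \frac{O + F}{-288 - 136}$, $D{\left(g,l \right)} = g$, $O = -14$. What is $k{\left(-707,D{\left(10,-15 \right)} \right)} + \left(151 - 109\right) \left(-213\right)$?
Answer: $- \frac{948275}{106} \approx -8946.0$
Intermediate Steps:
$k{\left(Y,F \right)} = \frac{7}{212} - \frac{F}{424}$ ($k{\left(Y,F \right)} = \frac{-14 + F}{-288 - 136} = \frac{-14 + F}{-424} = \left(-14 + F\right) \left(- \frac{1}{424}\right) = \frac{7}{212} - \frac{F}{424}$)
$k{\left(-707,D{\left(10,-15 \right)} \right)} + \left(151 - 109\right) \left(-213\right) = \left(\frac{7}{212} - \frac{5}{212}\right) + \left(151 - 109\right) \left(-213\right) = \left(\frac{7}{212} - \frac{5}{212}\right) + 42 \left(-213\right) = \frac{1}{106} - 8946 = - \frac{948275}{106}$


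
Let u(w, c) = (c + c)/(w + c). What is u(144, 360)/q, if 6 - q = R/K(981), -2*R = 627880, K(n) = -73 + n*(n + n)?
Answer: 9623245/41516419 ≈ 0.23179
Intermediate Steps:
u(w, c) = 2*c/(c + w) (u(w, c) = (2*c)/(c + w) = 2*c/(c + w))
K(n) = -73 + 2*n² (K(n) = -73 + n*(2*n) = -73 + 2*n²)
R = -313940 (R = -½*627880 = -313940)
q = 11861834/1924649 (q = 6 - (-313940)/(-73 + 2*981²) = 6 - (-313940)/(-73 + 2*962361) = 6 - (-313940)/(-73 + 1924722) = 6 - (-313940)/1924649 = 6 - 1*(-313940/1924649) = 6 + 313940/1924649 = 11861834/1924649 ≈ 6.1631)
u(144, 360)/q = (2*360/(360 + 144))/(11861834/1924649) = (2*360/504)*(1924649/11861834) = (2*360*(1/504))*(1924649/11861834) = (10/7)*(1924649/11861834) = 9623245/41516419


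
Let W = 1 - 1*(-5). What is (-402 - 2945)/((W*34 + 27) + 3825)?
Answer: -3347/4056 ≈ -0.82520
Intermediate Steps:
W = 6 (W = 1 + 5 = 6)
(-402 - 2945)/((W*34 + 27) + 3825) = (-402 - 2945)/((6*34 + 27) + 3825) = -3347/((204 + 27) + 3825) = -3347/(231 + 3825) = -3347/4056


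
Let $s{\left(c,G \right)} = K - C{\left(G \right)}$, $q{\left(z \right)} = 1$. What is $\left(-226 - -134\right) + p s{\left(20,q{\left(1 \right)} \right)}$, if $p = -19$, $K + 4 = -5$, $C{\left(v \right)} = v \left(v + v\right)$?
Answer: $117$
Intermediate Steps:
$C{\left(v \right)} = 2 v^{2}$ ($C{\left(v \right)} = v 2 v = 2 v^{2}$)
$K = -9$ ($K = -4 - 5 = -9$)
$s{\left(c,G \right)} = -9 - 2 G^{2}$
$\left(-226 - -134\right) + p s{\left(20,q{\left(1 \right)} \right)} = \left(-226 - -134\right) - 19 \left(-9 - 2 \cdot 1^{2}\right) = \left(-226 + 134\right) - 19 \left(-9 - 2\right) = -92 - 19 \left(-9 - 2\right) = -92 - -209 = -92 + 209 = 117$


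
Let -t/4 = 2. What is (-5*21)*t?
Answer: 840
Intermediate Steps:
t = -8 (t = -4*2 = -8)
(-5*21)*t = -5*21*(-8) = -105*(-8) = 840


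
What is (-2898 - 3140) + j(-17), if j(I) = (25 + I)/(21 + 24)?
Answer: -271702/45 ≈ -6037.8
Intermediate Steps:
j(I) = 5/9 + I/45 (j(I) = (25 + I)/45 = (25 + I)*(1/45) = 5/9 + I/45)
(-2898 - 3140) + j(-17) = (-2898 - 3140) + (5/9 + (1/45)*(-17)) = -6038 + (5/9 - 17/45) = -6038 + 8/45 = -271702/45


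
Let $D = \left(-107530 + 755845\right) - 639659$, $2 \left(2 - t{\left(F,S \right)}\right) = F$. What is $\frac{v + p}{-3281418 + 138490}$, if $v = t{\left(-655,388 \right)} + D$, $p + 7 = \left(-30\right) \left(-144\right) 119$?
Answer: $- \frac{1046117}{6285856} \approx -0.16642$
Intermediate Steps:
$p = 514073$ ($p = -7 + \left(-30\right) \left(-144\right) 119 = -7 + 4320 \cdot 119 = -7 + 514080 = 514073$)
$t{\left(F,S \right)} = 2 - \frac{F}{2}$
$D = 8656$ ($D = 648315 - 639659 = 8656$)
$v = \frac{17971}{2}$ ($v = \left(2 - - \frac{655}{2}\right) + 8656 = \left(2 + \frac{655}{2}\right) + 8656 = \frac{659}{2} + 8656 = \frac{17971}{2} \approx 8985.5$)
$\frac{v + p}{-3281418 + 138490} = \frac{\frac{17971}{2} + 514073}{-3281418 + 138490} = \frac{1046117}{2 \left(-3142928\right)} = \frac{1046117}{2} \left(- \frac{1}{3142928}\right) = - \frac{1046117}{6285856}$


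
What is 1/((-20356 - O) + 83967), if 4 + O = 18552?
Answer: 1/45063 ≈ 2.2191e-5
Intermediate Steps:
O = 18548 (O = -4 + 18552 = 18548)
1/((-20356 - O) + 83967) = 1/((-20356 - 1*18548) + 83967) = 1/((-20356 - 18548) + 83967) = 1/(-38904 + 83967) = 1/45063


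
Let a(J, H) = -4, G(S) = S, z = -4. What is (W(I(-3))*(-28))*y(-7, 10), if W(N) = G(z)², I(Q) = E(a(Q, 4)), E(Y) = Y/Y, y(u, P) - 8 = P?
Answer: -8064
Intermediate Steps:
y(u, P) = 8 + P
E(Y) = 1
I(Q) = 1
W(N) = 16 (W(N) = (-4)² = 16)
(W(I(-3))*(-28))*y(-7, 10) = (16*(-28))*(8 + 10) = -448*18 = -8064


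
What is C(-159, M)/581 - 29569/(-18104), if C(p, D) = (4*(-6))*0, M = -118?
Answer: 29569/18104 ≈ 1.6333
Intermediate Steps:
C(p, D) = 0 (C(p, D) = -24*0 = 0)
C(-159, M)/581 - 29569/(-18104) = 0/581 - 29569/(-18104) = 0*(1/581) - 29569*(-1/18104) = 0 + 29569/18104 = 29569/18104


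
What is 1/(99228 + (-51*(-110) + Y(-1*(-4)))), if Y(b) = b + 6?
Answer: 1/104848 ≈ 9.5376e-6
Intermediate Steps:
Y(b) = 6 + b
1/(99228 + (-51*(-110) + Y(-1*(-4)))) = 1/(99228 + (-51*(-110) + (6 - 1*(-4)))) = 1/(99228 + (5610 + (6 + 4))) = 1/(99228 + (5610 + 10)) = 1/(99228 + 5620) = 1/104848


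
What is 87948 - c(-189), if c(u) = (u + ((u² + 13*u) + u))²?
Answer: -1081401048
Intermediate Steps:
c(u) = (u² + 15*u)² (c(u) = (u + (u² + 14*u))² = (u² + 15*u)²)
87948 - c(-189) = 87948 - (-189)²*(15 - 189)² = 87948 - 35721*(-174)² = 87948 - 35721*30276 = 87948 - 1*1081488996 = 87948 - 1081488996 = -1081401048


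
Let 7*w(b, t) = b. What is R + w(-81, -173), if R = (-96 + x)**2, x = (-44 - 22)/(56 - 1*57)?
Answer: 6219/7 ≈ 888.43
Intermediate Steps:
x = 66 (x = -66/(56 - 57) = -66/(-1) = -66*(-1) = 66)
w(b, t) = b/7
R = 900 (R = (-96 + 66)**2 = (-30)**2 = 900)
R + w(-81, -173) = 900 + (1/7)*(-81) = 900 - 81/7 = 6219/7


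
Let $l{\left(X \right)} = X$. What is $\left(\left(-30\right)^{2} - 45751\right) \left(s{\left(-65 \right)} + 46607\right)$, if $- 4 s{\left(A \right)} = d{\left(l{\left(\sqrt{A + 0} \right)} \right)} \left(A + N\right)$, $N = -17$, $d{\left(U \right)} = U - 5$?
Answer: $- \frac{4171546659}{2} - \frac{1838891 i \sqrt{65}}{2} \approx -2.0858 \cdot 10^{9} - 7.4128 \cdot 10^{6} i$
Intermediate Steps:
$d{\left(U \right)} = -5 + U$
$s{\left(A \right)} = - \frac{\left(-17 + A\right) \left(-5 + \sqrt{A}\right)}{4}$ ($s{\left(A \right)} = - \frac{\left(-5 + \sqrt{A + 0}\right) \left(A - 17\right)}{4} = - \frac{\left(-5 + \sqrt{A}\right) \left(-17 + A\right)}{4} = - \frac{\left(-17 + A\right) \left(-5 + \sqrt{A}\right)}{4}$)
$\left(\left(-30\right)^{2} - 45751\right) \left(s{\left(-65 \right)} + 46607\right) = \left(\left(-30\right)^{2} - 45751\right) \left(- \frac{\left(-17 - 65\right) \left(-5 + \sqrt{-65}\right)}{4} + 46607\right) = \left(900 - 45751\right) \left(\left(- \frac{1}{4}\right) \left(-82\right) \left(-5 + i \sqrt{65}\right) + 46607\right) = - 44851 \left(\left(- \frac{205}{2} + \frac{41 i \sqrt{65}}{2}\right) + 46607\right) = - 44851 \left(\frac{93009}{2} + \frac{41 i \sqrt{65}}{2}\right) = - \frac{4171546659}{2} - \frac{1838891 i \sqrt{65}}{2}$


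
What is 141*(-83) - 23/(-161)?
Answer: -81920/7 ≈ -11703.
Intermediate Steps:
141*(-83) - 23/(-161) = -11703 - 23*(-1/161) = -11703 + ⅐ = -81920/7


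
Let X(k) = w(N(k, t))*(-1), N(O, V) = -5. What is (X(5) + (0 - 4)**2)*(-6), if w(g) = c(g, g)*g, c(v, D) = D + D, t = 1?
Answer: 204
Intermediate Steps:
c(v, D) = 2*D
w(g) = 2*g**2 (w(g) = (2*g)*g = 2*g**2)
X(k) = -50 (X(k) = (2*(-5)**2)*(-1) = (2*25)*(-1) = 50*(-1) = -50)
(X(5) + (0 - 4)**2)*(-6) = (-50 + (0 - 4)**2)*(-6) = (-50 + (-4)**2)*(-6) = (-50 + 16)*(-6) = -34*(-6) = 204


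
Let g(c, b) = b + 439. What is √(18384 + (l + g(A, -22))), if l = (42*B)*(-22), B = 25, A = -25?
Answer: I*√4299 ≈ 65.567*I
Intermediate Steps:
g(c, b) = 439 + b
l = -23100 (l = (42*25)*(-22) = 1050*(-22) = -23100)
√(18384 + (l + g(A, -22))) = √(18384 + (-23100 + (439 - 22))) = √(18384 + (-23100 + 417)) = √(18384 - 22683) = √(-4299) = I*√4299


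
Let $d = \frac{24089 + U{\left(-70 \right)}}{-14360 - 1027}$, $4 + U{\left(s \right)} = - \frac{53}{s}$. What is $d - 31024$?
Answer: $- \frac{11139108721}{359030} \approx -31026.0$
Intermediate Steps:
$U{\left(s \right)} = -4 - \frac{53}{s}$
$d = - \frac{562001}{359030}$ ($d = \frac{24089 - \left(4 + \frac{53}{-70}\right)}{-14360 - 1027} = \frac{24089 - \frac{227}{70}}{-15387} = \left(24089 + \left(-4 + \frac{53}{70}\right)\right) \left(- \frac{1}{15387}\right) = \left(24089 - \frac{227}{70}\right) \left(- \frac{1}{15387}\right) = \frac{1686003}{70} \left(- \frac{1}{15387}\right) = - \frac{562001}{359030} \approx -1.5653$)
$d - 31024 = - \frac{562001}{359030} - 31024 = - \frac{11139108721}{359030}$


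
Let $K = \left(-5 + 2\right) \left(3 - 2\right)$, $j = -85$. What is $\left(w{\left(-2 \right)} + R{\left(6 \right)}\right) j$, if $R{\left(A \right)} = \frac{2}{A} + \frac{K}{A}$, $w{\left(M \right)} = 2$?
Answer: $- \frac{935}{6} \approx -155.83$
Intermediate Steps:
$K = -3$ ($K = \left(-3\right) 1 = -3$)
$R{\left(A \right)} = - \frac{1}{A}$ ($R{\left(A \right)} = \frac{2}{A} - \frac{3}{A} = - \frac{1}{A}$)
$\left(w{\left(-2 \right)} + R{\left(6 \right)}\right) j = \left(2 - \frac{1}{6}\right) \left(-85\right) = \frac{11}{6} \left(-85\right) = - \frac{935}{6}$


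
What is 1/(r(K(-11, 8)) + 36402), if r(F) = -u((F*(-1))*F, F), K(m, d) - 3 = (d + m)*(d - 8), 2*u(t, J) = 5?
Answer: 2/72799 ≈ 2.7473e-5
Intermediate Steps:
u(t, J) = 5/2 (u(t, J) = (1/2)*5 = 5/2)
K(m, d) = 3 + (-8 + d)*(d + m) (K(m, d) = 3 + (d + m)*(d - 8) = 3 + (d + m)*(-8 + d) = 3 + (-8 + d)*(d + m))
r(F) = -5/2 (r(F) = -1*5/2 = -5/2)
1/(r(K(-11, 8)) + 36402) = 1/(-5/2 + 36402) = 1/(72799/2) = 2/72799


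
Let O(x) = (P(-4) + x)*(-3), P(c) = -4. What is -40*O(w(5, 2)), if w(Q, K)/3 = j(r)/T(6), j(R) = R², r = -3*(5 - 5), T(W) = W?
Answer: -480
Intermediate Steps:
r = 0 (r = -3*0 = 0)
w(Q, K) = 0 (w(Q, K) = 3*(0²/6) = 3*(0*(⅙)) = 3*0 = 0)
O(x) = 12 - 3*x (O(x) = (-4 + x)*(-3) = 12 - 3*x)
-40*O(w(5, 2)) = -40*(12 - 3*0) = -40*(12 + 0) = -40*12 = -480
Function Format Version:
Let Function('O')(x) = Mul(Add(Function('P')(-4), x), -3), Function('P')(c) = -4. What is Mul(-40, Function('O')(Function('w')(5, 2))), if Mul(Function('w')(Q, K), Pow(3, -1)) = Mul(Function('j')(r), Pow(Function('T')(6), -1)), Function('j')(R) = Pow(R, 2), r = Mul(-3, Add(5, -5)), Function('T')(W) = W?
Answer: -480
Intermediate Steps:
r = 0 (r = Mul(-3, 0) = 0)
Function('w')(Q, K) = 0 (Function('w')(Q, K) = Mul(3, Mul(Pow(0, 2), Pow(6, -1))) = Mul(3, Mul(0, Rational(1, 6))) = Mul(3, 0) = 0)
Function('O')(x) = Add(12, Mul(-3, x)) (Function('O')(x) = Mul(Add(-4, x), -3) = Add(12, Mul(-3, x)))
Mul(-40, Function('O')(Function('w')(5, 2))) = Mul(-40, Add(12, Mul(-3, 0))) = Mul(-40, Add(12, 0)) = Mul(-40, 12) = -480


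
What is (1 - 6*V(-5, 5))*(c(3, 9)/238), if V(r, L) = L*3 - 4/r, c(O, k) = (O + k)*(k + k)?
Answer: -7236/85 ≈ -85.129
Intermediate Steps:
c(O, k) = 2*k*(O + k) (c(O, k) = (O + k)*(2*k) = 2*k*(O + k))
V(r, L) = -4/r + 3*L (V(r, L) = 3*L - 4/r = -4/r + 3*L)
(1 - 6*V(-5, 5))*(c(3, 9)/238) = (1 - 6*(-4/(-5) + 3*5))*((2*9*(3 + 9))/238) = (1 - 6*(-4*(-⅕) + 15))*((2*9*12)*(1/238)) = (1 - 6*(⅘ + 15))*(216*(1/238)) = (1 - 6*79/5)*(108/119) = (1 - 474/5)*(108/119) = -469/5*108/119 = -7236/85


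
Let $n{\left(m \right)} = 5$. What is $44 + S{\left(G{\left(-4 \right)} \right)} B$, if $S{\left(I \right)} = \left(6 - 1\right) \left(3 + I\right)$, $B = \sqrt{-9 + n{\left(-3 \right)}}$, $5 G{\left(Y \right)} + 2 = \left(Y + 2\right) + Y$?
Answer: $44 + 14 i \approx 44.0 + 14.0 i$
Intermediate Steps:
$G{\left(Y \right)} = \frac{2 Y}{5}$ ($G{\left(Y \right)} = - \frac{2}{5} + \frac{\left(Y + 2\right) + Y}{5} = - \frac{2}{5} + \frac{\left(2 + Y\right) + Y}{5} = - \frac{2}{5} + \frac{2 + 2 Y}{5} = - \frac{2}{5} + \left(\frac{2}{5} + \frac{2 Y}{5}\right) = \frac{2 Y}{5}$)
$B = 2 i$ ($B = \sqrt{-9 + 5} = \sqrt{-4} = 2 i \approx 2.0 i$)
$S{\left(I \right)} = 15 + 5 I$ ($S{\left(I \right)} = 5 \left(3 + I\right) = 15 + 5 I$)
$44 + S{\left(G{\left(-4 \right)} \right)} B = 44 + \left(15 + 5 \cdot \frac{2}{5} \left(-4\right)\right) 2 i = 44 + \left(15 + 5 \left(- \frac{8}{5}\right)\right) 2 i = 44 + \left(15 - 8\right) 2 i = 44 + 7 \cdot 2 i = 44 + 14 i$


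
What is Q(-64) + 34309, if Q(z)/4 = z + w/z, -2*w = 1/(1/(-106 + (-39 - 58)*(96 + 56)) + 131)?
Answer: 1059919519377/31125584 ≈ 34053.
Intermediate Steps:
w = -7425/1945349 (w = -1/(2*(1/(-106 + (-39 - 58)*(96 + 56)) + 131)) = -1/(2*(1/(-106 - 97*152) + 131)) = -1/(2*(1/(-106 - 14744) + 131)) = -1/(2*(1/(-14850) + 131)) = -1/(2*(-1/14850 + 131)) = -1/(2*1945349/14850) = -½*14850/1945349 = -7425/1945349 ≈ -0.0038168)
Q(z) = 4*z - 29700/(1945349*z) (Q(z) = 4*(z - 7425/(1945349*z)) = 4*z - 29700/(1945349*z))
Q(-64) + 34309 = (4*(-64) - 29700/1945349/(-64)) + 34309 = (-256 - 29700/1945349*(-1/64)) + 34309 = (-256 + 7425/31125584) + 34309 = -7968142079/31125584 + 34309 = 1059919519377/31125584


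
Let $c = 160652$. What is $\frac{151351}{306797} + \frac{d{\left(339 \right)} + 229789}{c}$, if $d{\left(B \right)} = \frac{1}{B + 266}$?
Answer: $\frac{28681058700611}{14909484372310} \approx 1.9237$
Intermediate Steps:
$d{\left(B \right)} = \frac{1}{266 + B}$
$\frac{151351}{306797} + \frac{d{\left(339 \right)} + 229789}{c} = \frac{151351}{306797} + \frac{\frac{1}{266 + 339} + 229789}{160652} = 151351 \cdot \frac{1}{306797} + \left(\frac{1}{605} + 229789\right) \frac{1}{160652} = \frac{151351}{306797} + \left(\frac{1}{605} + 229789\right) \frac{1}{160652} = \frac{151351}{306797} + \frac{139022346}{605} \cdot \frac{1}{160652} = \frac{151351}{306797} + \frac{69511173}{48597230} = \frac{28681058700611}{14909484372310}$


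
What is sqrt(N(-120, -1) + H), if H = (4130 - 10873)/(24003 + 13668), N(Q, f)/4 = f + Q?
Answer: I*sqrt(687100468197)/37671 ≈ 22.004*I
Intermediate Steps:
N(Q, f) = 4*Q + 4*f (N(Q, f) = 4*(f + Q) = 4*(Q + f) = 4*Q + 4*f)
H = -6743/37671 ≈ -0.17900
sqrt(N(-120, -1) + H) = sqrt((4*(-120) + 4*(-1)) - 6743/37671) = sqrt((-480 - 4) - 6743/37671) = sqrt(-484 - 6743/37671) = sqrt(-18239507/37671) = I*sqrt(687100468197)/37671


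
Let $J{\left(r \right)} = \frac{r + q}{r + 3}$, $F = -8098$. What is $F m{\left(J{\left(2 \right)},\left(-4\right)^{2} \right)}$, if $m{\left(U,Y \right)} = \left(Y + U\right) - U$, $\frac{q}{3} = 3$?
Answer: $-129568$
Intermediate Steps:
$q = 9$ ($q = 3 \cdot 3 = 9$)
$J{\left(r \right)} = \frac{9 + r}{3 + r}$ ($J{\left(r \right)} = \frac{r + 9}{r + 3} = \frac{9 + r}{3 + r}$)
$m{\left(U,Y \right)} = Y$ ($m{\left(U,Y \right)} = \left(U + Y\right) - U = Y$)
$F m{\left(J{\left(2 \right)},\left(-4\right)^{2} \right)} = - 8098 \left(-4\right)^{2} = \left(-8098\right) 16 = -129568$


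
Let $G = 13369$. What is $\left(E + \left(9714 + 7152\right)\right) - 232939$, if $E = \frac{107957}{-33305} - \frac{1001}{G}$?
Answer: $- \frac{96208961917223}{445254545} \approx -2.1608 \cdot 10^{5}$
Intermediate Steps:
$E = - \frac{1476615438}{445254545}$ ($E = \frac{107957}{-33305} - \frac{1001}{13369} = 107957 \left(- \frac{1}{33305}\right) - \frac{1001}{13369} = - \frac{107957}{33305} - \frac{1001}{13369} = - \frac{1476615438}{445254545} \approx -3.3163$)
$\left(E + \left(9714 + 7152\right)\right) - 232939 = \left(- \frac{1476615438}{445254545} + \left(9714 + 7152\right)\right) - 232939 = \left(- \frac{1476615438}{445254545} + 16866\right) - 232939 = \frac{7508186540532}{445254545} - 232939 = - \frac{96208961917223}{445254545}$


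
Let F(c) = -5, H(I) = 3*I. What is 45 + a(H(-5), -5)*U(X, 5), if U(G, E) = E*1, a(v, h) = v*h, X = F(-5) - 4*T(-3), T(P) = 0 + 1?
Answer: 420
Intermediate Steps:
T(P) = 1
X = -9 (X = -5 - 4*1 = -5 - 4 = -9)
a(v, h) = h*v
U(G, E) = E
45 + a(H(-5), -5)*U(X, 5) = 45 - 15*(-5)*5 = 45 - 5*(-15)*5 = 45 + 75*5 = 45 + 375 = 420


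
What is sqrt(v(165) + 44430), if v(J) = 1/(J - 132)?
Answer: sqrt(48384303)/33 ≈ 210.78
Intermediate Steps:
v(J) = 1/(-132 + J)
sqrt(v(165) + 44430) = sqrt(1/(-132 + 165) + 44430) = sqrt(1/33 + 44430) = sqrt(1466191/33) = sqrt(48384303)/33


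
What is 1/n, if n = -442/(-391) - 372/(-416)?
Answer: 2392/4843 ≈ 0.49391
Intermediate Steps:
n = 4843/2392 (n = -442*(-1/391) - 372*(-1/416) = 26/23 + 93/104 = 4843/2392 ≈ 2.0247)
1/n = 1/(4843/2392) = 2392/4843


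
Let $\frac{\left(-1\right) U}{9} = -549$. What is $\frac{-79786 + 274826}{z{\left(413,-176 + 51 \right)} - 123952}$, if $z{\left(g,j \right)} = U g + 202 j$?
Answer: $\frac{195040}{1891431} \approx 0.10312$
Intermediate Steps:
$U = 4941$ ($U = \left(-9\right) \left(-549\right) = 4941$)
$z{\left(g,j \right)} = 202 j + 4941 g$ ($z{\left(g,j \right)} = 4941 g + 202 j = 202 j + 4941 g$)
$\frac{-79786 + 274826}{z{\left(413,-176 + 51 \right)} - 123952} = \frac{-79786 + 274826}{\left(202 \left(-176 + 51\right) + 4941 \cdot 413\right) - 123952} = \frac{195040}{\left(202 \left(-125\right) + 2040633\right) - 123952} = \frac{195040}{\left(-25250 + 2040633\right) - 123952} = \frac{195040}{2015383 - 123952} = \frac{195040}{1891431}$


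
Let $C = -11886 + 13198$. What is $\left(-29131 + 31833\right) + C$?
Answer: $4014$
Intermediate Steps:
$C = 1312$
$\left(-29131 + 31833\right) + C = \left(-29131 + 31833\right) + 1312 = 2702 + 1312 = 4014$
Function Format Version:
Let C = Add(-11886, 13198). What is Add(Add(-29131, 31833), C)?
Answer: 4014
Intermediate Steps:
C = 1312
Add(Add(-29131, 31833), C) = Add(Add(-29131, 31833), 1312) = Add(2702, 1312) = 4014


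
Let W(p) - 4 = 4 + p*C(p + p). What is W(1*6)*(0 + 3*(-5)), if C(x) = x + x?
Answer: -2280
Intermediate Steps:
C(x) = 2*x
W(p) = 8 + 4*p² (W(p) = 4 + (4 + p*(2*(p + p))) = 4 + (4 + p*(2*(2*p))) = 4 + (4 + p*(4*p)) = 4 + (4 + 4*p²) = 8 + 4*p²)
W(1*6)*(0 + 3*(-5)) = (8 + 4*(1*6)²)*(0 + 3*(-5)) = (8 + 4*6²)*(0 - 15) = (8 + 4*36)*(-15) = (8 + 144)*(-15) = 152*(-15) = -2280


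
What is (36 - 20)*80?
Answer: 1280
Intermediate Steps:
(36 - 20)*80 = 16*80 = 1280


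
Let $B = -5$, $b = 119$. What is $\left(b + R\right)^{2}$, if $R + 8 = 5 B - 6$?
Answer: $6400$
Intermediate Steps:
$R = -39$ ($R = -8 + \left(5 \left(-5\right) - 6\right) = -8 - 31 = -39$)
$\left(b + R\right)^{2} = \left(119 - 39\right)^{2} = 80^{2} = 6400$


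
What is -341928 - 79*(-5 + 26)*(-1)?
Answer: -340269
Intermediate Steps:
-341928 - 79*(-5 + 26)*(-1) = -341928 - 79*21*(-1) = -341928 - 1659*(-1) = -341928 + 1659 = -340269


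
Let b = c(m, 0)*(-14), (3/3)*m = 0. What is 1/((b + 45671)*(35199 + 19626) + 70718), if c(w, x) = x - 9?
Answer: 1/2510891243 ≈ 3.9826e-10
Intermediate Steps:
m = 0
c(w, x) = -9 + x
b = 126 (b = (-9 + 0)*(-14) = -9*(-14) = 126)
1/((b + 45671)*(35199 + 19626) + 70718) = 1/((126 + 45671)*(35199 + 19626) + 70718) = 1/(45797*54825 + 70718) = 1/(2510820525 + 70718) = 1/2510891243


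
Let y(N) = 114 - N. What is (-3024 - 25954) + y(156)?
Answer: -29020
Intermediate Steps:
(-3024 - 25954) + y(156) = (-3024 - 25954) + (114 - 1*156) = -28978 + (114 - 156) = -28978 - 42 = -29020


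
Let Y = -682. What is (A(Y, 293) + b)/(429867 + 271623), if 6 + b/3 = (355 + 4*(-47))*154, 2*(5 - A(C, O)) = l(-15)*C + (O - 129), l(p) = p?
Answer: 35972/350745 ≈ 0.10256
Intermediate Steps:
A(C, O) = 139/2 - O/2 + 15*C/2 (A(C, O) = 5 - (-15*C + (O - 129))/2 = 5 - (-15*C + (-129 + O))/2 = 5 - (-129 + O - 15*C)/2 = 5 + (129/2 - O/2 + 15*C/2) = 139/2 - O/2 + 15*C/2)
b = 77136 (b = -18 + 3*((355 + 4*(-47))*154) = -18 + 3*((355 - 188)*154) = -18 + 3*(167*154) = -18 + 3*25718 = -18 + 77154 = 77136)
(A(Y, 293) + b)/(429867 + 271623) = ((139/2 - ½*293 + (15/2)*(-682)) + 77136)/(429867 + 271623) = ((139/2 - 293/2 - 5115) + 77136)/701490 = (-5192 + 77136)*(1/701490) = 71944*(1/701490) = 35972/350745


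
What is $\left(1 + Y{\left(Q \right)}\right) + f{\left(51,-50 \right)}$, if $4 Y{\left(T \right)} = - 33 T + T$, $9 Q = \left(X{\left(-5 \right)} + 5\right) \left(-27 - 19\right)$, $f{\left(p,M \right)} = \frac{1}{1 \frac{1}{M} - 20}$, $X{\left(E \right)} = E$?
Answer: $\frac{951}{1001} \approx 0.95005$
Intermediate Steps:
$f{\left(p,M \right)} = \frac{1}{-20 + \frac{1}{M}}$ ($f{\left(p,M \right)} = \frac{1}{\frac{1}{M} - 20} = \frac{1}{-20 + \frac{1}{M}}$)
$Q = 0$ ($Q = \frac{\left(-5 + 5\right) \left(-27 - 19\right)}{9} = \frac{0 \left(-46\right)}{9} = \frac{1}{9} \cdot 0 = 0$)
$Y{\left(T \right)} = - 8 T$ ($Y{\left(T \right)} = \frac{- 33 T + T}{4} = \frac{\left(-32\right) T}{4} = - 8 T$)
$\left(1 + Y{\left(Q \right)}\right) + f{\left(51,-50 \right)} = \left(1 - 0\right) - - \frac{50}{-1 + 20 \left(-50\right)} = \left(1 + 0\right) - - \frac{50}{-1 - 1000} = 1 - - \frac{50}{-1001} = 1 - \left(-50\right) \left(- \frac{1}{1001}\right) = 1 - \frac{50}{1001} = \frac{951}{1001}$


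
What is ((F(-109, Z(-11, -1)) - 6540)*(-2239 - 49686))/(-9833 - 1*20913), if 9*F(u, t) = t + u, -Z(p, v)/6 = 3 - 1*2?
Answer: -3062276875/276714 ≈ -11067.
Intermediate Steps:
Z(p, v) = -6 (Z(p, v) = -6*(3 - 1*2) = -6*(3 - 2) = -6*1 = -6)
F(u, t) = t/9 + u/9 (F(u, t) = (t + u)/9 = t/9 + u/9)
((F(-109, Z(-11, -1)) - 6540)*(-2239 - 49686))/(-9833 - 1*20913) = ((((⅑)*(-6) + (⅑)*(-109)) - 6540)*(-2239 - 49686))/(-9833 - 1*20913) = (((-⅔ - 109/9) - 6540)*(-51925))/(-9833 - 20913) = ((-115/9 - 6540)*(-51925))/(-30746) = -58975/9*(-51925)*(-1/30746) = (3062276875/9)*(-1/30746) = -3062276875/276714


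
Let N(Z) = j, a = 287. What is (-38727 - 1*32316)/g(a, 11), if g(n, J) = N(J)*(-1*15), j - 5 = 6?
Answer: 23681/55 ≈ 430.56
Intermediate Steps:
j = 11 (j = 5 + 6 = 11)
N(Z) = 11
g(n, J) = -165 (g(n, J) = 11*(-1*15) = 11*(-15) = -165)
(-38727 - 1*32316)/g(a, 11) = (-38727 - 1*32316)/(-165) = (-38727 - 32316)*(-1/165) = -71043*(-1/165) = 23681/55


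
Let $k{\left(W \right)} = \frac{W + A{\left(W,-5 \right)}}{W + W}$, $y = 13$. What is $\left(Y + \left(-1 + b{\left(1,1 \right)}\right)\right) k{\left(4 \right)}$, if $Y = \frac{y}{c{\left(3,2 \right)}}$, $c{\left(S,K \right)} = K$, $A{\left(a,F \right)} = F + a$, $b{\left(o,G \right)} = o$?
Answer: $\frac{39}{16} \approx 2.4375$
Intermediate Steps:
$k{\left(W \right)} = \frac{-5 + 2 W}{2 W}$ ($k{\left(W \right)} = \frac{W + \left(-5 + W\right)}{W + W} = \frac{-5 + 2 W}{2 W}$)
$Y = \frac{13}{2} \approx 6.5$
$\left(Y + \left(-1 + b{\left(1,1 \right)}\right)\right) k{\left(4 \right)} = \left(\frac{13}{2} + \left(-1 + 1\right)\right) \frac{- \frac{5}{2} + 4}{4} = \left(\frac{13}{2} + 0\right) \frac{1}{4} \cdot \frac{3}{2} = \frac{13}{2} \cdot \frac{3}{8} = \frac{39}{16}$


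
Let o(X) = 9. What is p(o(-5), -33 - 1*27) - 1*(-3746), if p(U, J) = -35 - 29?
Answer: 3682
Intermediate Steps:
p(U, J) = -64
p(o(-5), -33 - 1*27) - 1*(-3746) = -64 - 1*(-3746) = -64 + 3746 = 3682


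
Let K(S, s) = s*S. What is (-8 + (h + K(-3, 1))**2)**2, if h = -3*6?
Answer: 187489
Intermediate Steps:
K(S, s) = S*s
h = -18
(-8 + (h + K(-3, 1))**2)**2 = (-8 + (-18 - 3*1)**2)**2 = (-8 + (-18 - 3)**2)**2 = (-8 + (-21)**2)**2 = (-8 + 441)**2 = 433**2 = 187489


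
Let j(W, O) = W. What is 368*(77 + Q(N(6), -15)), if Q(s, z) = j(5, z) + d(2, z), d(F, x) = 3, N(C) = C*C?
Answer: 31280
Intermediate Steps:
N(C) = C**2
Q(s, z) = 8 (Q(s, z) = 5 + 3 = 8)
368*(77 + Q(N(6), -15)) = 368*(77 + 8) = 368*85 = 31280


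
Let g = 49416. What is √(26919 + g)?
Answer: √76335 ≈ 276.29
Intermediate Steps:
√(26919 + g) = √(26919 + 49416) = √76335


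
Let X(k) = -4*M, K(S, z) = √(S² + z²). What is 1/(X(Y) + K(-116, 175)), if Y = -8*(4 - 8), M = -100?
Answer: 400/115919 - √44081/115919 ≈ 0.0016395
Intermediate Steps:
Y = 32 (Y = -8*(-4) = 32)
X(k) = 400 (X(k) = -4*(-100) = 400)
1/(X(Y) + K(-116, 175)) = 1/(400 + √((-116)² + 175²)) = 1/(400 + √(13456 + 30625)) = 1/(400 + √44081)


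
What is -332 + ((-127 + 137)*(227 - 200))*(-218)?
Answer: -59192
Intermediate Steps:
-332 + ((-127 + 137)*(227 - 200))*(-218) = -332 + (10*27)*(-218) = -332 + 270*(-218) = -332 - 58860 = -59192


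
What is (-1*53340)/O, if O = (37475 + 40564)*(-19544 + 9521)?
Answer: 17780/260728299 ≈ 6.8194e-5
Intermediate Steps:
O = -782184897 (O = 78039*(-10023) = -782184897)
(-1*53340)/O = -1*53340/(-782184897) = -53340*(-1/782184897) = 17780/260728299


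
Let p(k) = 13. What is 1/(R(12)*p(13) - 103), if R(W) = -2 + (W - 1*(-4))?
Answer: 1/79 ≈ 0.012658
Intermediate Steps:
R(W) = 2 + W (R(W) = -2 + (W + 4) = -2 + (4 + W) = 2 + W)
1/(R(12)*p(13) - 103) = 1/((2 + 12)*13 - 103) = 1/(14*13 - 103) = 1/(182 - 103) = 1/79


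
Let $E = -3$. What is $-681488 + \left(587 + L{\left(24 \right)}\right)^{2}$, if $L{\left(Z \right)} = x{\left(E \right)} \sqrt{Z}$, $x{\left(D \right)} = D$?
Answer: $-336703 - 7044 \sqrt{6} \approx -3.5396 \cdot 10^{5}$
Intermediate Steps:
$L{\left(Z \right)} = - 3 \sqrt{Z}$
$-681488 + \left(587 + L{\left(24 \right)}\right)^{2} = -681488 + \left(587 - 3 \sqrt{24}\right)^{2} = -681488 + \left(587 - 3 \cdot 2 \sqrt{6}\right)^{2} = -681488 + \left(587 - 6 \sqrt{6}\right)^{2}$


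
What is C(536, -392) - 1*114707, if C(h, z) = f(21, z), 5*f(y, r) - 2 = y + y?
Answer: -573491/5 ≈ -1.1470e+5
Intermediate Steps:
f(y, r) = 2/5 + 2*y/5 (f(y, r) = 2/5 + (y + y)/5 = 2/5 + (2*y)/5 = 2/5 + 2*y/5)
C(h, z) = 44/5 (C(h, z) = 2/5 + (2/5)*21 = 2/5 + 42/5 = 44/5)
C(536, -392) - 1*114707 = 44/5 - 1*114707 = 44/5 - 114707 = -573491/5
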